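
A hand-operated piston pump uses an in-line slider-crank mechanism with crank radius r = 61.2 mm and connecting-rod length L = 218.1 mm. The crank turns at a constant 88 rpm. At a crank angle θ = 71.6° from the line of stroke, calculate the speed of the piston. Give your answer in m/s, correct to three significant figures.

0.584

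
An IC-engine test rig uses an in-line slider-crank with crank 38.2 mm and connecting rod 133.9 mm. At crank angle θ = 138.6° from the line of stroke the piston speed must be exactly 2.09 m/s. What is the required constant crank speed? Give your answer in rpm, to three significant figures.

1010

For an in-line slider-crank, |v_piston| = rω|sinθ|·[1 + r cosθ/√(L² − r² sin²θ)].
With r = 0.0382 m, L = 0.1339 m, θ = 138.6°: the bracketed kinematic factor |dx/dθ| = 0.019757 m.
ω = v/|dx/dθ| = 2.09/0.019757 = 105.78 rad/s.
N = 60ω/(2π) = 1010.2 rpm.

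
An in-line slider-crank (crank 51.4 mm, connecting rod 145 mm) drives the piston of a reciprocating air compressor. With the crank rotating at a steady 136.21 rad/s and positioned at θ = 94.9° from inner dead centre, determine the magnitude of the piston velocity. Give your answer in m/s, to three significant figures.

ω = 136.2 rad/s
For an in-line slider-crank, x = r cosθ + √(L² − r² sin²θ), so v = −rω sinθ·[1 + r cosθ/√(L² − r² sin²θ)].
With r = 0.0514 m, L = 0.145 m, θ = 94.9°: √(L² − r² sin²θ) = 0.13566 m.
v = −0.0514·136.2·0.99635·[1 + 0.0514·-0.08542/0.13566] = -6.7498 m/s.
|v| = 6.7498 m/s.

6.75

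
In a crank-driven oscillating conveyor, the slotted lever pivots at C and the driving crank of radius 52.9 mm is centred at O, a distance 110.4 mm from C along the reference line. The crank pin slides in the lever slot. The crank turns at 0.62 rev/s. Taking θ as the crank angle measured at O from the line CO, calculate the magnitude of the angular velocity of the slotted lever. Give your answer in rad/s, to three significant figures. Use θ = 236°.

0.215

ω = 3.896 rad/s (from 0.62 rev/s).
Crank pin A relative to C: A = (d + r cosθ, r sinθ); lever angle φ = atan2(r sinθ, d + r cosθ).
Differentiating tanφ: φ̇ = rω(d cosθ + r)/(d² + r² + 2dr cosθ).
d² + r² + 2dr cosθ = |CA|² = 0.00845502 m²;  d cosθ + r = -0.0088349 m.
|ω_lever| = |0.0529·3.896·-0.0088349| / 0.00845502 = 0.21533 rad/s.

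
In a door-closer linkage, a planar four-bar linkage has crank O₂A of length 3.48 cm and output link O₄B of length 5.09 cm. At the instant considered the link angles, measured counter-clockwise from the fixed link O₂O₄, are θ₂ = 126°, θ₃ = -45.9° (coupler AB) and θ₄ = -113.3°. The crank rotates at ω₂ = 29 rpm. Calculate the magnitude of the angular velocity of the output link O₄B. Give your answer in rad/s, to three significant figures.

0.317

ω₂ = 3.037 rad/s (from 29 rpm).
Differentiating the loop-closure r₂e^{iθ₂}+r₃e^{iθ₃}=r₁+r₄e^{iθ₄} gives r₂ω₂e^{iθ₂}+r₃ω₃e^{iθ₃}=r₄ω₄e^{iθ₄}.
Eliminating the other unknown: ω₄ = r₂ω₂ sin(θ₂−θ₃) / [r₄ sin(θ₄−θ₃)].
Numerator sine = +0.14090; denominator sine = -0.92321.
Result = 0.0348·3.037·(+0.14090) / (0.0509·(-0.92321)) = -0.31689 rad/s; magnitude 0.31689 rad/s.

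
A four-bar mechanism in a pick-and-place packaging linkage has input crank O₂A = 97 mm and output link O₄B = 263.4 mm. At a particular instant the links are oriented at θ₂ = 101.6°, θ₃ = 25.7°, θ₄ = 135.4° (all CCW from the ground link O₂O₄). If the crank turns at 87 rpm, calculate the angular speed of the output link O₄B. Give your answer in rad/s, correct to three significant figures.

ω₂ = 9.111 rad/s (from 87 rpm).
Differentiating the loop-closure r₂e^{iθ₂}+r₃e^{iθ₃}=r₁+r₄e^{iθ₄} gives r₂ω₂e^{iθ₂}+r₃ω₃e^{iθ₃}=r₄ω₄e^{iθ₄}.
Eliminating the other unknown: ω₄ = r₂ω₂ sin(θ₂−θ₃) / [r₄ sin(θ₄−θ₃)].
Numerator sine = +0.96987; denominator sine = +0.94147.
Result = 0.097·9.111·(+0.96987) / (0.2634·(+0.94147)) = +3.4563 rad/s; magnitude 3.4563 rad/s.

3.46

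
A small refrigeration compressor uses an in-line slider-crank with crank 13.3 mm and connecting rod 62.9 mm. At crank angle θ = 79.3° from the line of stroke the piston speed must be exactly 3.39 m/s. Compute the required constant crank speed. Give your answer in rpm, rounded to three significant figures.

2380

For an in-line slider-crank, |v_piston| = rω|sinθ|·[1 + r cosθ/√(L² − r² sin²θ)].
With r = 0.0133 m, L = 0.0629 m, θ = 79.3°: the bracketed kinematic factor |dx/dθ| = 0.013593 m.
ω = v/|dx/dθ| = 3.39/0.013593 = 249.39 rad/s.
N = 60ω/(2π) = 2381.5 rpm.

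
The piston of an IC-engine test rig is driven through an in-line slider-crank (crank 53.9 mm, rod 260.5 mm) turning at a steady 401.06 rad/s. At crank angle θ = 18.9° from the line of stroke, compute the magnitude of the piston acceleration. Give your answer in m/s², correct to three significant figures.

9630

ω = 401.1 rad/s
x(θ) = r cosθ + √(L² − r² sin²θ); with ω constant, a = ω²·d²x/dθ².
d²x/dθ² = −r cosθ − r²(cos2θ)/√u − r⁴ sin²2θ/(4u^{3/2}),  u = L² − r² sin²θ = 0.0675554 m².
Substituting r = 0.0539 m, L = 0.2605 m, θ = 18.9°: d²x/dθ² = -0.059871 m.
a = ω²·d²x/dθ² = (401.1)²·(-0.059871) = -9630.2 m/s²;  |a| = 9630.2 m/s².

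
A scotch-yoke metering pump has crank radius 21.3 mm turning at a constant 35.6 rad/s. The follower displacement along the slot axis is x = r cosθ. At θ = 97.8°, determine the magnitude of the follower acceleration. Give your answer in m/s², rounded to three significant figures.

3.66

ω = 35.6 rad/s
x = r cosθ ⇒ ẍ = −rω² cosθ (ω constant).
|a| = rω²|cosθ| = 0.0213·(35.6)²·|cos 97.8°| = 3.6636 m/s².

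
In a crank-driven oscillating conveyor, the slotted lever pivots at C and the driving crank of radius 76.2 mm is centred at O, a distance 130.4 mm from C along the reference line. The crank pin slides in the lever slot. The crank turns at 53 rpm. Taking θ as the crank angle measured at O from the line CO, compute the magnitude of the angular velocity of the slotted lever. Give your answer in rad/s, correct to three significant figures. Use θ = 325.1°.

ω = 5.55 rad/s (from 53 rpm).
Crank pin A relative to C: A = (d + r cosθ, r sinθ); lever angle φ = atan2(r sinθ, d + r cosθ).
Differentiating tanφ: φ̇ = rω(d cosθ + r)/(d² + r² + 2dr cosθ).
d² + r² + 2dr cosθ = |CA|² = 0.0391094 m²;  d cosθ + r = +0.18315 m.
|ω_lever| = |0.0762·5.55·+0.18315| / 0.0391094 = 1.9805 rad/s.

1.98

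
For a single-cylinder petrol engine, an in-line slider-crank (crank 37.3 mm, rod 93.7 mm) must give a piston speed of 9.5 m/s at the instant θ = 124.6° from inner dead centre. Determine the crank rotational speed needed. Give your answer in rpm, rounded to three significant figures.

For an in-line slider-crank, |v_piston| = rω|sinθ|·[1 + r cosθ/√(L² − r² sin²θ)].
With r = 0.0373 m, L = 0.0937 m, θ = 124.6°: the bracketed kinematic factor |dx/dθ| = 0.023357 m.
ω = v/|dx/dθ| = 9.5/0.023357 = 406.73 rad/s.
N = 60ω/(2π) = 3884 rpm.

3880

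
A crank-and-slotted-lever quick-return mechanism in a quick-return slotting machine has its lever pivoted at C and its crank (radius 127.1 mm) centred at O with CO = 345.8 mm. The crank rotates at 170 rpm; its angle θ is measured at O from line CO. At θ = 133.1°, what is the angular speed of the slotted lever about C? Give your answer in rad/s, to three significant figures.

3.26

ω = 17.8 rad/s (from 170 rpm).
Crank pin A relative to C: A = (d + r cosθ, r sinθ); lever angle φ = atan2(r sinθ, d + r cosθ).
Differentiating tanφ: φ̇ = rω(d cosθ + r)/(d² + r² + 2dr cosθ).
d² + r² + 2dr cosθ = |CA|² = 0.0756707 m²;  d cosθ + r = -0.10918 m.
|ω_lever| = |0.1271·17.8·-0.10918| / 0.0756707 = 3.2645 rad/s.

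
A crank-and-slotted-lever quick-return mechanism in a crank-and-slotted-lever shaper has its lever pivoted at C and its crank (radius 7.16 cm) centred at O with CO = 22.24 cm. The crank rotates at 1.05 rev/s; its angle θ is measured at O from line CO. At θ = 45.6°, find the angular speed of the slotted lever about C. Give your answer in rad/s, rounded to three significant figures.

ω = 6.597 rad/s (from 1.05 rev/s).
Crank pin A relative to C: A = (d + r cosθ, r sinθ); lever angle φ = atan2(r sinθ, d + r cosθ).
Differentiating tanφ: φ̇ = rω(d cosθ + r)/(d² + r² + 2dr cosθ).
d² + r² + 2dr cosθ = |CA|² = 0.076871 m²;  d cosθ + r = +0.22721 m.
|ω_lever| = |0.0716·6.597·+0.22721| / 0.076871 = 1.3962 rad/s.

1.40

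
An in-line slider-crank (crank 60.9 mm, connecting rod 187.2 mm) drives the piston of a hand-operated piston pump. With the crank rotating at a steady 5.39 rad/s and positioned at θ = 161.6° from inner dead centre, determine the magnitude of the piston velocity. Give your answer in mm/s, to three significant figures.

71.5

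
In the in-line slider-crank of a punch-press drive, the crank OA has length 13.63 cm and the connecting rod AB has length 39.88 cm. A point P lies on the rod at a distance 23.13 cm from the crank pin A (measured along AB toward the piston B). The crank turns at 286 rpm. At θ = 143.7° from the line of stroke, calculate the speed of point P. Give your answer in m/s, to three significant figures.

2.45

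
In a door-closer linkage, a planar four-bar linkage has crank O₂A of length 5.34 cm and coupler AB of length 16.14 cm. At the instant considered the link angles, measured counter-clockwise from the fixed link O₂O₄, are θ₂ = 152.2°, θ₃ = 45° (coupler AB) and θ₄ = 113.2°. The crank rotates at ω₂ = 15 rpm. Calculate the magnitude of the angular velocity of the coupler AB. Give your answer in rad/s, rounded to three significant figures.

ω₂ = 1.571 rad/s (from 15 rpm).
Differentiating the loop-closure r₂e^{iθ₂}+r₃e^{iθ₃}=r₁+r₄e^{iθ₄} gives r₂ω₂e^{iθ₂}+r₃ω₃e^{iθ₃}=r₄ω₄e^{iθ₄}.
Eliminating the other unknown: ω₃ = r₂ω₂ sin(θ₄−θ₂) / [r₃ sin(θ₃−θ₄)].
Numerator sine = -0.62932; denominator sine = -0.92849.
Result = 0.0534·1.571·(-0.62932) / (0.1614·(-0.92849)) = +0.35225 rad/s; magnitude 0.35225 rad/s.

0.352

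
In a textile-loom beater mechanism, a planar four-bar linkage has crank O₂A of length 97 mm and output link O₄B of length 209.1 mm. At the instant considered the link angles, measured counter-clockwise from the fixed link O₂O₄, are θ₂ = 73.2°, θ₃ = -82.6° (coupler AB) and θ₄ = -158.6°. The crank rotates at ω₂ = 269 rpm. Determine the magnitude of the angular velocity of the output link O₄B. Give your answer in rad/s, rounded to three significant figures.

5.52

ω₂ = 28.17 rad/s (from 269 rpm).
Differentiating the loop-closure r₂e^{iθ₂}+r₃e^{iθ₃}=r₁+r₄e^{iθ₄} gives r₂ω₂e^{iθ₂}+r₃ω₃e^{iθ₃}=r₄ω₄e^{iθ₄}.
Eliminating the other unknown: ω₄ = r₂ω₂ sin(θ₂−θ₃) / [r₄ sin(θ₄−θ₃)].
Numerator sine = +0.40992; denominator sine = -0.97030.
Result = 0.097·28.17·(+0.40992) / (0.2091·(-0.97030)) = -5.5207 rad/s; magnitude 5.5207 rad/s.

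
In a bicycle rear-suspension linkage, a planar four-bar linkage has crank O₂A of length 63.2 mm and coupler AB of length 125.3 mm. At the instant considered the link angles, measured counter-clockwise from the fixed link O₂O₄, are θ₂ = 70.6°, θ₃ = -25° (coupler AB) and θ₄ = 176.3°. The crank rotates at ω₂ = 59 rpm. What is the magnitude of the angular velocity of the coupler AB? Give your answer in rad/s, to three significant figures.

ω₂ = 6.178 rad/s (from 59 rpm).
Differentiating the loop-closure r₂e^{iθ₂}+r₃e^{iθ₃}=r₁+r₄e^{iθ₄} gives r₂ω₂e^{iθ₂}+r₃ω₃e^{iθ₃}=r₄ω₄e^{iθ₄}.
Eliminating the other unknown: ω₃ = r₂ω₂ sin(θ₄−θ₂) / [r₃ sin(θ₃−θ₄)].
Numerator sine = +0.96269; denominator sine = +0.36325.
Result = 0.0632·6.178·(+0.96269) / (0.1253·(+0.36325)) = +8.259 rad/s; magnitude 8.259 rad/s.

8.26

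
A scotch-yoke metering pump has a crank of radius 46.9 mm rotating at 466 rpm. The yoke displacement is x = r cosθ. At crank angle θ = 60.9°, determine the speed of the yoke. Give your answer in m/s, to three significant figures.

2.00

ω = 48.8 rad/s (from 466 rpm).
x = r cosθ ⇒ ẋ = −rω sinθ.
|v| = rω|sinθ| = 0.0469·48.8·|sin 60.9°| = 1.9998 m/s.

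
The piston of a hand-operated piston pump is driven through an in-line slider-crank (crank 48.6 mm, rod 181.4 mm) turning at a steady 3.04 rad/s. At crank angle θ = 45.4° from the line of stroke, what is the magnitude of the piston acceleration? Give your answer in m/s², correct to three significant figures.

ω = 3.04 rad/s
x(θ) = r cosθ + √(L² − r² sin²θ); with ω constant, a = ω²·d²x/dθ².
d²x/dθ² = −r cosθ − r²(cos2θ)/√u − r⁴ sin²2θ/(4u^{3/2}),  u = L² − r² sin²θ = 0.0317085 m².
Substituting r = 0.0486 m, L = 0.1814 m, θ = 45.4°: d²x/dθ² = -0.034186 m.
a = ω²·d²x/dθ² = (3.04)²·(-0.034186) = -0.31594 m/s²;  |a| = 0.31594 m/s².

0.316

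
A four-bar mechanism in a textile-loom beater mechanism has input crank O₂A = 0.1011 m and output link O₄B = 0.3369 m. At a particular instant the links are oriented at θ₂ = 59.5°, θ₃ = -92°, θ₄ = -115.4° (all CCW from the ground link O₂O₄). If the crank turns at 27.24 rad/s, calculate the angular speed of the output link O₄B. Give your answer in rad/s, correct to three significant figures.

9.82

ω₂ = 27.24 rad/s
Differentiating the loop-closure r₂e^{iθ₂}+r₃e^{iθ₃}=r₁+r₄e^{iθ₄} gives r₂ω₂e^{iθ₂}+r₃ω₃e^{iθ₃}=r₄ω₄e^{iθ₄}.
Eliminating the other unknown: ω₄ = r₂ω₂ sin(θ₂−θ₃) / [r₄ sin(θ₄−θ₃)].
Numerator sine = +0.47716; denominator sine = -0.39715.
Result = 0.1011·27.24·(+0.47716) / (0.3369·(-0.39715)) = -9.8213 rad/s; magnitude 9.8213 rad/s.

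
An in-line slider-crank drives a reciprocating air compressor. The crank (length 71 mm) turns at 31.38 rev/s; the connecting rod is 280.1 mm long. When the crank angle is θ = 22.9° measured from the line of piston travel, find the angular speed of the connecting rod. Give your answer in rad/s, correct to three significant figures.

46.3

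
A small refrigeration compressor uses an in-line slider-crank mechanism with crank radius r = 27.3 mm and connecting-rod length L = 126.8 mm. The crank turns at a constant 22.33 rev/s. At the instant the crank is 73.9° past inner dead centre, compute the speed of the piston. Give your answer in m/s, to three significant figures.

3.90

ω = 2π·22.3 = 140.3 rad/s
For an in-line slider-crank, x = r cosθ + √(L² − r² sin²θ), so v = −rω sinθ·[1 + r cosθ/√(L² − r² sin²θ)].
With r = 0.0273 m, L = 0.1268 m, θ = 73.9°: √(L² − r² sin²θ) = 0.12406 m.
v = −0.0273·140.3·0.96078·[1 + 0.0273·0.27731/0.12406] = -3.9046 m/s.
|v| = 3.9046 m/s.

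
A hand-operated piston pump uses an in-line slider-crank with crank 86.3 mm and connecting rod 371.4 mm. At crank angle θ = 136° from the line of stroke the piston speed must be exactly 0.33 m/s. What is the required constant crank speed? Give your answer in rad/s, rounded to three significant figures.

6.63

For an in-line slider-crank, |v_piston| = rω|sinθ|·[1 + r cosθ/√(L² − r² sin²θ)].
With r = 0.0863 m, L = 0.3714 m, θ = 136°: the bracketed kinematic factor |dx/dθ| = 0.049795 m.
ω = v/|dx/dθ| = 0.33/0.049795 = 6.6271 rad/s.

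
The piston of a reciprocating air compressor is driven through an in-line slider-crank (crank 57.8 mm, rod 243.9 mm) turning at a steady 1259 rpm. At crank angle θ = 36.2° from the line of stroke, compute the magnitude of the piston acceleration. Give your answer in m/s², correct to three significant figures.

887

ω = 2π·1259/60 = 131.8 rad/s
x(θ) = r cosθ + √(L² − r² sin²θ); with ω constant, a = ω²·d²x/dθ².
d²x/dθ² = −r cosθ − r²(cos2θ)/√u − r⁴ sin²2θ/(4u^{3/2}),  u = L² − r² sin²θ = 0.0583219 m².
Substituting r = 0.0578 m, L = 0.2439 m, θ = 36.2°: d²x/dθ² = -0.051005 m.
a = ω²·d²x/dθ² = (131.8)²·(-0.051005) = -886.59 m/s²;  |a| = 886.59 m/s².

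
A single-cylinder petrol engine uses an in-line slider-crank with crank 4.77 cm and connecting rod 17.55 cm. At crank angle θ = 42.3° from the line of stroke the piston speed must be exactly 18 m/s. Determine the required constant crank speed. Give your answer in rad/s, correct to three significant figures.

466

For an in-line slider-crank, |v_piston| = rω|sinθ|·[1 + r cosθ/√(L² − r² sin²θ)].
With r = 0.0477 m, L = 0.1755 m, θ = 42.3°: the bracketed kinematic factor |dx/dθ| = 0.038667 m.
ω = v/|dx/dθ| = 18/0.038667 = 465.51 rad/s.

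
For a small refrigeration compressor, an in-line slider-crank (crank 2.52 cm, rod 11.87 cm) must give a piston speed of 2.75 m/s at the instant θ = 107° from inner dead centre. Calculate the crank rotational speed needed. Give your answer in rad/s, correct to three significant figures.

For an in-line slider-crank, |v_piston| = rω|sinθ|·[1 + r cosθ/√(L² − r² sin²θ)].
With r = 0.0252 m, L = 0.1187 m, θ = 107°: the bracketed kinematic factor |dx/dθ| = 0.022571 m.
ω = v/|dx/dθ| = 2.75/0.022571 = 121.84 rad/s.

122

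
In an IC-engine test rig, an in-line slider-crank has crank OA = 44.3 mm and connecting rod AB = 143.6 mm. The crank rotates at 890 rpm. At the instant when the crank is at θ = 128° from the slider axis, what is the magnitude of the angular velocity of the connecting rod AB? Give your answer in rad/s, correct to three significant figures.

18.2

ω = 93.2 rad/s (converted from 890 rpm).
The rod makes angle φ with the slider axis where L sinφ = r sinθ; differentiating, L cosφ·φ̇ = r ω cosθ.
L cosφ = √(L² − r² sin²θ) = 0.13929 m.
|ω_rod| = r ω |cosθ| / √(L² − r² sin²θ) = 0.0443·93.2·0.61566/0.13929 = 18.249 rad/s.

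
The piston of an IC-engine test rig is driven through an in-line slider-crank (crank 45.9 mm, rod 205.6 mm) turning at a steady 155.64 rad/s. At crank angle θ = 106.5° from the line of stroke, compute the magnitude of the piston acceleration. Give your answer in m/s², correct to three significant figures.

528

ω = 155.6 rad/s
x(θ) = r cosθ + √(L² − r² sin²θ); with ω constant, a = ω²·d²x/dθ².
d²x/dθ² = −r cosθ − r²(cos2θ)/√u − r⁴ sin²2θ/(4u^{3/2}),  u = L² − r² sin²θ = 0.0403345 m².
Substituting r = 0.0459 m, L = 0.2056 m, θ = 106.5°: d²x/dθ² = +0.021794 m.
a = ω²·d²x/dθ² = (155.6)²·(+0.021794) = +527.92 m/s²;  |a| = 527.92 m/s².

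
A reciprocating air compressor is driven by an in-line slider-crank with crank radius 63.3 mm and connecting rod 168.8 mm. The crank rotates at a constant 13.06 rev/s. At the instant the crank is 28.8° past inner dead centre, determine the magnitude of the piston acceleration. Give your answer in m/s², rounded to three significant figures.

ω = 2π·13.1 = 82.06 rad/s
x(θ) = r cosθ + √(L² − r² sin²θ); with ω constant, a = ω²·d²x/dθ².
d²x/dθ² = −r cosθ − r²(cos2θ)/√u − r⁴ sin²2θ/(4u^{3/2}),  u = L² − r² sin²θ = 0.0275635 m².
Substituting r = 0.0633 m, L = 0.1688 m, θ = 28.8°: d²x/dθ² = -0.069027 m.
a = ω²·d²x/dθ² = (82.06)²·(-0.069027) = -464.8 m/s²;  |a| = 464.8 m/s².

465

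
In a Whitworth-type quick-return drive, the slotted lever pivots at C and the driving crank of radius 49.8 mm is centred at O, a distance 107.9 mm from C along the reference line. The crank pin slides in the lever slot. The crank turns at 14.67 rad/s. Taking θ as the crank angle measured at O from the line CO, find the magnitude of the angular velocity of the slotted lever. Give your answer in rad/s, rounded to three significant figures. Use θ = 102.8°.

1.61

ω = 14.67 rad/s
Crank pin A relative to C: A = (d + r cosθ, r sinθ); lever angle φ = atan2(r sinθ, d + r cosθ).
Differentiating tanφ: φ̇ = rω(d cosθ + r)/(d² + r² + 2dr cosθ).
d² + r² + 2dr cosθ = |CA|² = 0.0117415 m²;  d cosθ + r = +0.025895 m.
|ω_lever| = |0.0498·14.67·+0.025895| / 0.0117415 = 1.6112 rad/s.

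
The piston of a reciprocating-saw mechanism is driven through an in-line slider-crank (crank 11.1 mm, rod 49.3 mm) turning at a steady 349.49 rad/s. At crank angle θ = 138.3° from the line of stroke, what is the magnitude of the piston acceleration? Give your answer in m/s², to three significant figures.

ω = 349.5 rad/s
x(θ) = r cosθ + √(L² − r² sin²θ); with ω constant, a = ω²·d²x/dθ².
d²x/dθ² = −r cosθ − r²(cos2θ)/√u − r⁴ sin²2θ/(4u^{3/2}),  u = L² − r² sin²θ = 0.00237597 m².
Substituting r = 0.0111 m, L = 0.0493 m, θ = 138.3°: d²x/dθ² = +0.0079648 m.
a = ω²·d²x/dθ² = (349.5)²·(+0.0079648) = +972.85 m/s²;  |a| = 972.85 m/s².

973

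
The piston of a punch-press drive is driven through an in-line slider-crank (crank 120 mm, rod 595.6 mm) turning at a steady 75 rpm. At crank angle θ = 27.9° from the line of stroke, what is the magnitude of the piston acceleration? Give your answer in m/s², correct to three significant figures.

7.39

ω = 2π·75/60 = 7.854 rad/s
x(θ) = r cosθ + √(L² − r² sin²θ); with ω constant, a = ω²·d²x/dθ².
d²x/dθ² = −r cosθ − r²(cos2θ)/√u − r⁴ sin²2θ/(4u^{3/2}),  u = L² − r² sin²θ = 0.351586 m².
Substituting r = 0.12 m, L = 0.5956 m, θ = 27.9°: d²x/dθ² = -0.11987 m.
a = ω²·d²x/dθ² = (7.854)²·(-0.11987) = -7.3943 m/s²;  |a| = 7.3943 m/s².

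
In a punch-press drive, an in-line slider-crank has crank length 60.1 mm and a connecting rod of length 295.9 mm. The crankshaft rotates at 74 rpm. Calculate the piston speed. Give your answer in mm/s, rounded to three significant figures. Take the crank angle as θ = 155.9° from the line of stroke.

155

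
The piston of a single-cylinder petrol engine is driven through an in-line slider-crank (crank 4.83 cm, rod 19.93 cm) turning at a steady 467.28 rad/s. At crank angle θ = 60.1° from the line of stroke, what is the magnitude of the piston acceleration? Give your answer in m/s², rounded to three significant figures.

3970

ω = 467.3 rad/s
x(θ) = r cosθ + √(L² − r² sin²θ); with ω constant, a = ω²·d²x/dθ².
d²x/dθ² = −r cosθ − r²(cos2θ)/√u − r⁴ sin²2θ/(4u^{3/2}),  u = L² − r² sin²θ = 0.0379673 m².
Substituting r = 0.0483 m, L = 0.1993 m, θ = 60.1°: d²x/dθ² = -0.018192 m.
a = ω²·d²x/dθ² = (467.3)²·(-0.018192) = -3972.2 m/s²;  |a| = 3972.2 m/s².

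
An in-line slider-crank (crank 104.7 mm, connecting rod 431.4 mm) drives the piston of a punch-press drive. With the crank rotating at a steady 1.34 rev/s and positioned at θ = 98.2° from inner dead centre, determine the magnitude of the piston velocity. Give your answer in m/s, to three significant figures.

0.841

ω = 2π·1.34 = 8.419 rad/s
For an in-line slider-crank, x = r cosθ + √(L² − r² sin²θ), so v = −rω sinθ·[1 + r cosθ/√(L² − r² sin²θ)].
With r = 0.1047 m, L = 0.4314 m, θ = 98.2°: √(L² − r² sin²θ) = 0.41877 m.
v = −0.1047·8.419·0.98978·[1 + 0.1047·-0.14263/0.41877] = -0.84139 m/s.
|v| = 0.84139 m/s.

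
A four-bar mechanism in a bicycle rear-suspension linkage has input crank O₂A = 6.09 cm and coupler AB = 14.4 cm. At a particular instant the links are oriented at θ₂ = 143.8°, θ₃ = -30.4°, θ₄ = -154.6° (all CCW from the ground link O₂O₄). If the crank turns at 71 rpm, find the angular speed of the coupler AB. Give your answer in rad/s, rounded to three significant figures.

3.34

ω₂ = 7.435 rad/s (from 71 rpm).
Differentiating the loop-closure r₂e^{iθ₂}+r₃e^{iθ₃}=r₁+r₄e^{iθ₄} gives r₂ω₂e^{iθ₂}+r₃ω₃e^{iθ₃}=r₄ω₄e^{iθ₄}.
Eliminating the other unknown: ω₃ = r₂ω₂ sin(θ₄−θ₂) / [r₃ sin(θ₃−θ₄)].
Numerator sine = +0.87965; denominator sine = +0.82708.
Result = 0.0609·7.435·(+0.87965) / (0.144·(+0.82708)) = +3.3443 rad/s; magnitude 3.3443 rad/s.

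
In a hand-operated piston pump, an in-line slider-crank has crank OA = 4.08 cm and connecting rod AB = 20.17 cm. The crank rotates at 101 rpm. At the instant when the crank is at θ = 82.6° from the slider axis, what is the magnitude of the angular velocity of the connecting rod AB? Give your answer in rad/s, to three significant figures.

ω = 10.58 rad/s (converted from 101 rpm).
The rod makes angle φ with the slider axis where L sinφ = r sinθ; differentiating, L cosφ·φ̇ = r ω cosθ.
L cosφ = √(L² − r² sin²θ) = 0.1976 m.
|ω_rod| = r ω |cosθ| / √(L² − r² sin²θ) = 0.0408·10.58·0.12880/0.1976 = 0.28127 rad/s.

0.281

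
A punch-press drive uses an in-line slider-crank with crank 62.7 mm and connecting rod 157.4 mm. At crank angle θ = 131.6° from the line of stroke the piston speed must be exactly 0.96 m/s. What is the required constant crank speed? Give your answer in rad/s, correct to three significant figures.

28.3

For an in-line slider-crank, |v_piston| = rω|sinθ|·[1 + r cosθ/√(L² − r² sin²θ)].
With r = 0.0627 m, L = 0.1574 m, θ = 131.6°: the bracketed kinematic factor |dx/dθ| = 0.033897 m.
ω = v/|dx/dθ| = 0.96/0.033897 = 28.321 rad/s.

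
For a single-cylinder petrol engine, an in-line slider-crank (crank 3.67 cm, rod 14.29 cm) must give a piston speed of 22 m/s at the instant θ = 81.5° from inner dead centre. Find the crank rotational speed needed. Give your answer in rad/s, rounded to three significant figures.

583

For an in-line slider-crank, |v_piston| = rω|sinθ|·[1 + r cosθ/√(L² − r² sin²θ)].
With r = 0.0367 m, L = 0.1429 m, θ = 81.5°: the bracketed kinematic factor |dx/dθ| = 0.037721 m.
ω = v/|dx/dθ| = 22/0.037721 = 583.22 rad/s.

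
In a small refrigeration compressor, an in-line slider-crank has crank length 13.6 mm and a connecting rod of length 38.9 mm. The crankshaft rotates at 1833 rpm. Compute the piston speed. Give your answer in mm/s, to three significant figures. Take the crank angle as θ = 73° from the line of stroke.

2770

ω = 2π·1833/60 = 192 rad/s
For an in-line slider-crank, x = r cosθ + √(L² − r² sin²θ), so v = −rω sinθ·[1 + r cosθ/√(L² − r² sin²θ)].
With r = 0.0136 m, L = 0.0389 m, θ = 73°: √(L² − r² sin²θ) = 0.036661 m.
v = −0.0136·192·0.95630·[1 + 0.0136·0.29237/0.036661] = -2.7672 m/s.
|v| = 2.7672 m/s = 2767.2 mm/s.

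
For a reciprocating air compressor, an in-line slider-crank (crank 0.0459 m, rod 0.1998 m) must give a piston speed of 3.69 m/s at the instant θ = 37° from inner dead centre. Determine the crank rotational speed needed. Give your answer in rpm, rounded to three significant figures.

1080

For an in-line slider-crank, |v_piston| = rω|sinθ|·[1 + r cosθ/√(L² − r² sin²θ)].
With r = 0.0459 m, L = 0.1998 m, θ = 37°: the bracketed kinematic factor |dx/dθ| = 0.032741 m.
ω = v/|dx/dθ| = 3.69/0.032741 = 112.7 rad/s.
N = 60ω/(2π) = 1076.2 rpm.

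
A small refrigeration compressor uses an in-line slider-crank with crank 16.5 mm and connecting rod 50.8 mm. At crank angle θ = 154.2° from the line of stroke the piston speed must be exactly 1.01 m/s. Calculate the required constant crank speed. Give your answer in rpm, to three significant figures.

For an in-line slider-crank, |v_piston| = rω|sinθ|·[1 + r cosθ/√(L² − r² sin²θ)].
With r = 0.0165 m, L = 0.0508 m, θ = 154.2°: the bracketed kinematic factor |dx/dθ| = 0.00506 m.
ω = v/|dx/dθ| = 1.01/0.00506 = 199.6 rad/s.
N = 60ω/(2π) = 1906.1 rpm.

1910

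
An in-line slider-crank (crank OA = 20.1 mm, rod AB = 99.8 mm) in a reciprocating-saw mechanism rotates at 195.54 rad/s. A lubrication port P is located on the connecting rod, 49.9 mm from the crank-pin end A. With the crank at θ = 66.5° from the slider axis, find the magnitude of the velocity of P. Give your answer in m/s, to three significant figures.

ω = 195.5 rad/s.  Crank-pin speed |V_A| = rω = 3.9304 m/s, perpendicular to OA.
Rod angle: sinφ = −(r/L) sinθ ⇒ φ = -10.644°; ω_rod = −rω cosθ/√(L²−r²sin²θ) = -15.979 rad/s.
V_P = V_A + ω_rod × AP, with AP = 0.0499 m along the rod.
Components: V_Px = −rω sinθ − a·ω_rod·sinφ = -3.7516 m/s;  V_Py = rω cosθ + a·ω_rod·cosφ = +0.78361 m/s.
|V_P| = √(V_Px² + V_Py²) = 3.8326 m/s.

3.83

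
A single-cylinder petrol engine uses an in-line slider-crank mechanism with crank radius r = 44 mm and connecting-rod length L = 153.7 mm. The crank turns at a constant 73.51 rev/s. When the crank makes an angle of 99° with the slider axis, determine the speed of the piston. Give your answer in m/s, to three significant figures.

19.1

ω = 2π·73.5 = 461.9 rad/s
For an in-line slider-crank, x = r cosθ + √(L² − r² sin²θ), so v = −rω sinθ·[1 + r cosθ/√(L² − r² sin²θ)].
With r = 0.044 m, L = 0.1537 m, θ = 99°: √(L² − r² sin²θ) = 0.14743 m.
v = −0.044·461.9·0.98769·[1 + 0.044·-0.15643/0.14743] = -19.135 m/s.
|v| = 19.135 m/s.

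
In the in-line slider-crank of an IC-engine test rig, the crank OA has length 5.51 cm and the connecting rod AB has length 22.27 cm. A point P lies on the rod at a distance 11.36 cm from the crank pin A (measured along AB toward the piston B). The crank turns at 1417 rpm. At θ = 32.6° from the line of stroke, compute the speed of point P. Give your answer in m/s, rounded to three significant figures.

ω = 148.4 rad/s.  Crank-pin speed |V_A| = rω = 8.1762 m/s, perpendicular to OA.
Rod angle: sinφ = −(r/L) sinθ ⇒ φ = -7.660°; ω_rod = −rω cosθ/√(L²−r²sin²θ) = -31.208 rad/s.
V_P = V_A + ω_rod × AP, with AP = 0.1136 m along the rod.
Components: V_Px = −rω sinθ − a·ω_rod·sinφ = -4.8777 m/s;  V_Py = rω cosθ + a·ω_rod·cosφ = +3.3744 m/s.
|V_P| = √(V_Px² + V_Py²) = 5.9311 m/s.

5.93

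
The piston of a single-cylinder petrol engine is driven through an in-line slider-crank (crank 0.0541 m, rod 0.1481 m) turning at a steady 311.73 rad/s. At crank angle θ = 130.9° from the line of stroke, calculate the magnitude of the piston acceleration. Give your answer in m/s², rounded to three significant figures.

ω = 311.7 rad/s
x(θ) = r cosθ + √(L² − r² sin²θ); with ω constant, a = ω²·d²x/dθ².
d²x/dθ² = −r cosθ − r²(cos2θ)/√u − r⁴ sin²2θ/(4u^{3/2}),  u = L² − r² sin²θ = 0.0202615 m².
Substituting r = 0.0541 m, L = 0.1481 m, θ = 130.9°: d²x/dθ² = +0.037627 m.
a = ω²·d²x/dθ² = (311.7)²·(+0.037627) = +3656.4 m/s²;  |a| = 3656.4 m/s².

3660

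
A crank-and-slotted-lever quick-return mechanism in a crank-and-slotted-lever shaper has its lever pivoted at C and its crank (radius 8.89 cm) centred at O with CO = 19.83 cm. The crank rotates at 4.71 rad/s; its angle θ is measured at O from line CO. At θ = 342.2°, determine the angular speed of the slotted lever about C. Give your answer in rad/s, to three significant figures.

ω = 4.71 rad/s
Crank pin A relative to C: A = (d + r cosθ, r sinθ); lever angle φ = atan2(r sinθ, d + r cosθ).
Differentiating tanφ: φ̇ = rω(d cosθ + r)/(d² + r² + 2dr cosθ).
d² + r² + 2dr cosθ = |CA|² = 0.080796 m²;  d cosθ + r = +0.27771 m.
|ω_lever| = |0.0889·4.71·+0.27771| / 0.080796 = 1.4392 rad/s.

1.44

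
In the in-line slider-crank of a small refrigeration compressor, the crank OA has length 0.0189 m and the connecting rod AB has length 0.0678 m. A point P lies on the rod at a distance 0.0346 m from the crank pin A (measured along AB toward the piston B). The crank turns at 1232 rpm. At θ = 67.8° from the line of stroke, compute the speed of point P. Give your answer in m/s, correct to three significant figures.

2.43

ω = 129 rad/s.  Crank-pin speed |V_A| = rω = 2.4384 m/s, perpendicular to OA.
Rod angle: sinφ = −(r/L) sinθ ⇒ φ = -14.957°; ω_rod = −rω cosθ/√(L²−r²sin²θ) = -14.065 rad/s.
V_P = V_A + ω_rod × AP, with AP = 0.0346 m along the rod.
Components: V_Px = −rω sinθ − a·ω_rod·sinφ = -2.3832 m/s;  V_Py = rω cosθ + a·ω_rod·cosφ = +0.45115 m/s.
|V_P| = √(V_Px² + V_Py²) = 2.4256 m/s.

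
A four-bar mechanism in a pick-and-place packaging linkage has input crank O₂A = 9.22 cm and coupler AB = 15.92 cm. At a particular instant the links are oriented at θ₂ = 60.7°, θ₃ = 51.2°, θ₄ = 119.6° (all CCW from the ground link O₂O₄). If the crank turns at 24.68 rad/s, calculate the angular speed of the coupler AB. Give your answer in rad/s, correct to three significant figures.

13.2

ω₂ = 24.68 rad/s
Differentiating the loop-closure r₂e^{iθ₂}+r₃e^{iθ₃}=r₁+r₄e^{iθ₄} gives r₂ω₂e^{iθ₂}+r₃ω₃e^{iθ₃}=r₄ω₄e^{iθ₄}.
Eliminating the other unknown: ω₃ = r₂ω₂ sin(θ₄−θ₂) / [r₃ sin(θ₃−θ₄)].
Numerator sine = +0.85627; denominator sine = -0.92978.
Result = 0.0922·24.68·(+0.85627) / (0.1592·(-0.92978)) = -13.163 rad/s; magnitude 13.163 rad/s.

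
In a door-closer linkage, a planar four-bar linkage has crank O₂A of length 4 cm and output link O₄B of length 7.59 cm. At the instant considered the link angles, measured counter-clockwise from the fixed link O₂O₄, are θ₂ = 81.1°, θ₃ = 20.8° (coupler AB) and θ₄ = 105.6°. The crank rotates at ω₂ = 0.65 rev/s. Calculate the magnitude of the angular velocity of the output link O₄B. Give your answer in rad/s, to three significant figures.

1.88

ω₂ = 4.084 rad/s (from 0.65 rev/s).
Differentiating the loop-closure r₂e^{iθ₂}+r₃e^{iθ₃}=r₁+r₄e^{iθ₄} gives r₂ω₂e^{iθ₂}+r₃ω₃e^{iθ₃}=r₄ω₄e^{iθ₄}.
Eliminating the other unknown: ω₄ = r₂ω₂ sin(θ₂−θ₃) / [r₄ sin(θ₄−θ₃)].
Numerator sine = +0.86863; denominator sine = +0.99588.
Result = 0.04·4.084·(+0.86863) / (0.0759·(+0.99588)) = +1.8773 rad/s; magnitude 1.8773 rad/s.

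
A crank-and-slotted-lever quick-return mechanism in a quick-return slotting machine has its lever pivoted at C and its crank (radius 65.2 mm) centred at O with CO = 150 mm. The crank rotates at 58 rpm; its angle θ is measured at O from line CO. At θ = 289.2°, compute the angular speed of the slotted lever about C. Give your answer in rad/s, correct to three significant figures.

1.37

ω = 6.074 rad/s (from 58 rpm).
Crank pin A relative to C: A = (d + r cosθ, r sinθ); lever angle φ = atan2(r sinθ, d + r cosθ).
Differentiating tanφ: φ̇ = rω(d cosθ + r)/(d² + r² + 2dr cosθ).
d² + r² + 2dr cosθ = |CA|² = 0.0331837 m²;  d cosθ + r = +0.11453 m.
|ω_lever| = |0.0652·6.074·+0.11453| / 0.0331837 = 1.3668 rad/s.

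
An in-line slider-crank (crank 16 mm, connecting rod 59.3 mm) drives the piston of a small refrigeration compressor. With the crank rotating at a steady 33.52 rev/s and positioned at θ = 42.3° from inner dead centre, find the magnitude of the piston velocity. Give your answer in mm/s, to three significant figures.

2730

ω = 2π·33.5 = 210.6 rad/s
For an in-line slider-crank, x = r cosθ + √(L² − r² sin²θ), so v = −rω sinθ·[1 + r cosθ/√(L² − r² sin²θ)].
With r = 0.016 m, L = 0.0593 m, θ = 42.3°: √(L² − r² sin²θ) = 0.058314 m.
v = −0.016·210.6·0.67301·[1 + 0.016·0.73963/0.058314] = -2.7282 m/s.
|v| = 2.7282 m/s = 2728.2 mm/s.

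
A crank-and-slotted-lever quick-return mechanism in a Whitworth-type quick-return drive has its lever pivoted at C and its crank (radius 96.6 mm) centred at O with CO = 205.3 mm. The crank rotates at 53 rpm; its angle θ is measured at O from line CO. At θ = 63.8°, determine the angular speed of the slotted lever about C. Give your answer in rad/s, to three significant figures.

ω = 5.55 rad/s (from 53 rpm).
Crank pin A relative to C: A = (d + r cosθ, r sinθ); lever angle φ = atan2(r sinθ, d + r cosθ).
Differentiating tanφ: φ̇ = rω(d cosθ + r)/(d² + r² + 2dr cosθ).
d² + r² + 2dr cosθ = |CA|² = 0.0689915 m²;  d cosθ + r = +0.18724 m.
|ω_lever| = |0.0966·5.55·+0.18724| / 0.0689915 = 1.4551 rad/s.

1.46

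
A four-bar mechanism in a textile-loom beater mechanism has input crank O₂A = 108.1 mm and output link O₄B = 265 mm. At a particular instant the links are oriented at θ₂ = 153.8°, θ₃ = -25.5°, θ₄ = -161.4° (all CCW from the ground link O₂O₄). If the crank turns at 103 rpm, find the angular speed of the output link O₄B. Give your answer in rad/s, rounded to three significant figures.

ω₂ = 10.79 rad/s (from 103 rpm).
Differentiating the loop-closure r₂e^{iθ₂}+r₃e^{iθ₃}=r₁+r₄e^{iθ₄} gives r₂ω₂e^{iθ₂}+r₃ω₃e^{iθ₃}=r₄ω₄e^{iθ₄}.
Eliminating the other unknown: ω₄ = r₂ω₂ sin(θ₂−θ₃) / [r₄ sin(θ₄−θ₃)].
Numerator sine = +0.01222; denominator sine = -0.69591.
Result = 0.1081·10.79·(+0.01222) / (0.265·(-0.69591)) = -0.077242 rad/s; magnitude 0.077242 rad/s.

0.0772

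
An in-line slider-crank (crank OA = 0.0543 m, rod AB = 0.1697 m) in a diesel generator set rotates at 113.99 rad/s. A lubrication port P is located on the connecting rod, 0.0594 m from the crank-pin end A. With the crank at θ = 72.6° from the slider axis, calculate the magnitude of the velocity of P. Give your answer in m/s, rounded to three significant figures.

6.23

ω = 114 rad/s.  Crank-pin speed |V_A| = rω = 6.1897 m/s, perpendicular to OA.
Rod angle: sinφ = −(r/L) sinθ ⇒ φ = -17.778°; ω_rod = −rω cosθ/√(L²−r²sin²θ) = -11.454 rad/s.
V_P = V_A + ω_rod × AP, with AP = 0.0594 m along the rod.
Components: V_Px = −rω sinθ − a·ω_rod·sinφ = -6.1142 m/s;  V_Py = rω cosθ + a·ω_rod·cosφ = +1.2031 m/s.
|V_P| = √(V_Px² + V_Py²) = 6.2314 m/s.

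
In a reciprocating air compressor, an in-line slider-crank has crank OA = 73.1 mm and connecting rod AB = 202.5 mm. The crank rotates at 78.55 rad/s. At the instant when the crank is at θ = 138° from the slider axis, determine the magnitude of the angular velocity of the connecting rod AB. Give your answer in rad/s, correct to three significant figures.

ω = 78.55 rad/s
The rod makes angle φ with the slider axis where L sinφ = r sinθ; differentiating, L cosφ·φ̇ = r ω cosθ.
L cosφ = √(L² − r² sin²θ) = 0.1965 m.
|ω_rod| = r ω |cosθ| / √(L² − r² sin²θ) = 0.0731·78.55·0.74314/0.1965 = 21.715 rad/s.

21.7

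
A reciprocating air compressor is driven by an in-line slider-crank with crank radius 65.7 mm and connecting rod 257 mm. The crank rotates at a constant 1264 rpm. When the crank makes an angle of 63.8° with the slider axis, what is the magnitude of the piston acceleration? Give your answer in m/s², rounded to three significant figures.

327

ω = 2π·1264/60 = 132.4 rad/s
x(θ) = r cosθ + √(L² − r² sin²θ); with ω constant, a = ω²·d²x/dθ².
d²x/dθ² = −r cosθ − r²(cos2θ)/√u − r⁴ sin²2θ/(4u^{3/2}),  u = L² − r² sin²θ = 0.0625739 m².
Substituting r = 0.0657 m, L = 0.257 m, θ = 63.8°: d²x/dθ² = -0.018665 m.
a = ω²·d²x/dθ² = (132.4)²·(-0.018665) = -327.03 m/s²;  |a| = 327.03 m/s².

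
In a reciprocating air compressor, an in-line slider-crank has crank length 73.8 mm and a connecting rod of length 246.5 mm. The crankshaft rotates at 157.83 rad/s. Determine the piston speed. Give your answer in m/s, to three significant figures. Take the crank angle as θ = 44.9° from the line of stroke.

ω = 157.8 rad/s
For an in-line slider-crank, x = r cosθ + √(L² − r² sin²θ), so v = −rω sinθ·[1 + r cosθ/√(L² − r² sin²θ)].
With r = 0.0738 m, L = 0.2465 m, θ = 44.9°: √(L² − r² sin²θ) = 0.24093 m.
v = −0.0738·157.8·0.70587·[1 + 0.0738·0.70834/0.24093] = -10.006 m/s.
|v| = 10.006 m/s.

10.0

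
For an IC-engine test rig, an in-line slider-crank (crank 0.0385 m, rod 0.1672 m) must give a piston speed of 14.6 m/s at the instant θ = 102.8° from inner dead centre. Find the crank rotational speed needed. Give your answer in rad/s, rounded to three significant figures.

410

For an in-line slider-crank, |v_piston| = rω|sinθ|·[1 + r cosθ/√(L² − r² sin²θ)].
With r = 0.0385 m, L = 0.1672 m, θ = 102.8°: the bracketed kinematic factor |dx/dθ| = 0.035578 m.
ω = v/|dx/dθ| = 14.6/0.035578 = 410.37 rad/s.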